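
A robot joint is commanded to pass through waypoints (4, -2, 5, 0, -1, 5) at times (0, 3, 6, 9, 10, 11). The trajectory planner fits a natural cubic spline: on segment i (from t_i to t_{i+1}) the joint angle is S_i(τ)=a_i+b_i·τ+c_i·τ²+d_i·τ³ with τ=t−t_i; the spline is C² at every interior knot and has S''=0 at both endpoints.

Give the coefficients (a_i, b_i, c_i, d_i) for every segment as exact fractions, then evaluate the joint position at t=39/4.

  seg 0: a=4 b=-4291/1251 c=0 d=1789/11259
  seg 1: a=-2 b=1076/1251 c=1789/1251 d=-3524/11259
  seg 2: a=5 b=1238/1251 c=-1735/1251 d=1882/11259
  seg 3: a=0 b=-3526/1251 c=49/417 d=2128/1251
  seg 4: a=-1 b=3152/1251 c=2177/417 d=-2177/1251
S(39/4) = -8875/6672

Δ: Δ0=-2, Δ1=7/3, Δ2=-5/3, Δ3=-1, Δ4=6
row 1: diag=12, rhs=26; c'=1/4, d'=13/6
row 2: denom=12−3·1/4=45/4; d'=(-24−3·13/6)/(45/4)=-122/45
row 3: denom=8−3·4/15=36/5; d'=(4−3·-122/45)/(36/5)=91/54
row 4: denom=4−1·5/36=139/36; d'=(42−1·91/54)/(139/36)=4354/417
back: M4=4354/417
back: M3=91/54−5/36·4354/417=98/417
back: M2=-122/45−4/15·98/417=-3470/1251
back: M1=13/6−1/4·-3470/1251=3578/1251
M: M0=0, M1=3578/1251, M2=-3470/1251, M3=98/417, M4=4354/417, M5=0
seg 0: a=4, c=M0/2=0, d=(M1−M0)/(6·3)=1789/11259, b=Δ0−h0·(2M0+M1)/6=-4291/1251
seg 1: a=-2, c=M1/2=1789/1251, d=(M2−M1)/(6·3)=-3524/11259, b=Δ1−h1·(2M1+M2)/6=1076/1251
seg 2: a=5, c=M2/2=-1735/1251, d=(M3−M2)/(6·3)=1882/11259, b=Δ2−h2·(2M2+M3)/6=1238/1251
seg 3: a=0, c=M3/2=49/417, d=(M4−M3)/(6·1)=2128/1251, b=Δ3−h3·(2M3+M4)/6=-3526/1251
seg 4: a=-1, c=M4/2=2177/417, d=(M5−M4)/(6·1)=-2177/1251, b=Δ4−h4·(2M4+M5)/6=3152/1251
t_q=39/4 → seg 3, τ=3/4; S=0+-3526/1251·τ+49/417·τ²+2128/1251·τ³=-8875/6672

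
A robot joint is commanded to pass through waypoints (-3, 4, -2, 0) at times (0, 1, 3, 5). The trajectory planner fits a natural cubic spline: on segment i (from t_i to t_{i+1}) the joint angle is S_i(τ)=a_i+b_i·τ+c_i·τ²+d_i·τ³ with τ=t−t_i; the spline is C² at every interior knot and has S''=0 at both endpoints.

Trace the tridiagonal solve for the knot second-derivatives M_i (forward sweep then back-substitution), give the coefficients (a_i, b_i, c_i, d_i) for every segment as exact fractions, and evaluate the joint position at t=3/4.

  seg 0: a=-3 b=9 c=0 d=-2
  seg 1: a=4 b=3 c=-6 d=3/2
  seg 2: a=-2 b=-3 c=3 d=-1/2
S(3/4) = 93/32

Δ: Δ0=7, Δ1=-3, Δ2=1
row 1: diag=6, rhs=-60; c'=1/3, d'=-10
row 2: denom=8−2·1/3=22/3; d'=(24−2·-10)/(22/3)=6
back: M2=6
back: M1=-10−1/3·6=-12
M: M0=0, M1=-12, M2=6, M3=0
seg 0: a=-3, c=M0/2=0, d=(M1−M0)/(6·1)=-2, b=Δ0−h0·(2M0+M1)/6=9
seg 1: a=4, c=M1/2=-6, d=(M2−M1)/(6·2)=3/2, b=Δ1−h1·(2M1+M2)/6=3
seg 2: a=-2, c=M2/2=3, d=(M3−M2)/(6·2)=-1/2, b=Δ2−h2·(2M2+M3)/6=-3
t_q=3/4 → seg 0, τ=3/4; S=-3+9·τ+0·τ²+-2·τ³=93/32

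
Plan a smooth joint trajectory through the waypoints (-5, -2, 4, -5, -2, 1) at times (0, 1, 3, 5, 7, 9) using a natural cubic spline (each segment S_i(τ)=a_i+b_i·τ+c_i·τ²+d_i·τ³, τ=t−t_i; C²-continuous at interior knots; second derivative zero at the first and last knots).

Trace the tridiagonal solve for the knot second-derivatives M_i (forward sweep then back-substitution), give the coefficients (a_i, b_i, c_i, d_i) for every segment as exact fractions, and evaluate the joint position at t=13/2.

  seg 0: a=-5 b=521/204 c=0 d=91/204
  seg 1: a=-2 b=397/102 c=91/68 d=-91/102
  seg 2: a=4 b=-149/102 c=-273/68 d=509/408
  seg 3: a=-5 b=-130/51 c=59/17 d=-295/408
  seg 4: a=-2 b=271/102 c=-59/68 d=59/408
S(13/2) = -3759/1088

Δ: Δ0=3, Δ1=3, Δ2=-9/2, Δ3=3/2, Δ4=3/2
row 1: diag=6, rhs=0; c'=1/3, d'=0
row 2: denom=8−2·1/3=22/3; d'=(-45−2·0)/(22/3)=-135/22
row 3: denom=8−2·3/11=82/11; d'=(36−2·-135/22)/(82/11)=531/82
row 4: denom=8−2·11/41=306/41; d'=(0−2·531/82)/(306/41)=-59/34
back: M4=-59/34
back: M3=531/82−11/41·-59/34=118/17
back: M2=-135/22−3/11·118/17=-273/34
back: M1=0−1/3·-273/34=91/34
M: M0=0, M1=91/34, M2=-273/34, M3=118/17, M4=-59/34, M5=0
seg 0: a=-5, c=M0/2=0, d=(M1−M0)/(6·1)=91/204, b=Δ0−h0·(2M0+M1)/6=521/204
seg 1: a=-2, c=M1/2=91/68, d=(M2−M1)/(6·2)=-91/102, b=Δ1−h1·(2M1+M2)/6=397/102
seg 2: a=4, c=M2/2=-273/68, d=(M3−M2)/(6·2)=509/408, b=Δ2−h2·(2M2+M3)/6=-149/102
seg 3: a=-5, c=M3/2=59/17, d=(M4−M3)/(6·2)=-295/408, b=Δ3−h3·(2M3+M4)/6=-130/51
seg 4: a=-2, c=M4/2=-59/68, d=(M5−M4)/(6·2)=59/408, b=Δ4−h4·(2M4+M5)/6=271/102
t_q=13/2 → seg 3, τ=3/2; S=-5+-130/51·τ+59/17·τ²+-295/408·τ³=-3759/1088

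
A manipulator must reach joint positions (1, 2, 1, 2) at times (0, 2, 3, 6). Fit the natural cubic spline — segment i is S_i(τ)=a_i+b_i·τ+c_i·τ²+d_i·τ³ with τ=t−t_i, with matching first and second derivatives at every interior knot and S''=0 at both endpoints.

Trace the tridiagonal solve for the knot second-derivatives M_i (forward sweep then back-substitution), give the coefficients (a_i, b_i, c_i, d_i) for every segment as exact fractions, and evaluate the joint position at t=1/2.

Δ: Δ0=1/2, Δ1=-1, Δ2=1/3
row 1: diag=6, rhs=-9; c'=1/6, d'=-3/2
row 2: denom=8−1·1/6=47/6; d'=(8−1·-3/2)/(47/6)=57/47
back: M2=57/47
back: M1=-3/2−1/6·57/47=-80/47
M: M0=0, M1=-80/47, M2=57/47, M3=0
seg 0: a=1, c=M0/2=0, d=(M1−M0)/(6·2)=-20/141, b=Δ0−h0·(2M0+M1)/6=301/282
seg 1: a=2, c=M1/2=-40/47, d=(M2−M1)/(6·1)=137/282, b=Δ1−h1·(2M1+M2)/6=-179/282
seg 2: a=1, c=M2/2=57/94, d=(M3−M2)/(6·3)=-19/282, b=Δ2−h2·(2M2+M3)/6=-124/141
t_q=1/2 → seg 0, τ=1/2; S=1+301/282·τ+0·τ²+-20/141·τ³=285/188

  seg 0: a=1 b=301/282 c=0 d=-20/141
  seg 1: a=2 b=-179/282 c=-40/47 d=137/282
  seg 2: a=1 b=-124/141 c=57/94 d=-19/282
S(1/2) = 285/188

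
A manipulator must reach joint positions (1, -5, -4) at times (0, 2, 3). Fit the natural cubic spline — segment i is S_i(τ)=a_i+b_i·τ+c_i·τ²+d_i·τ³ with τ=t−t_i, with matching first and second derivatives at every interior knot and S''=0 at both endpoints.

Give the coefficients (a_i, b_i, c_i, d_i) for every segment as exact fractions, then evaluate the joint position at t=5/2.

Δ: Δ0=-3, Δ1=1
row 1: diag=6, rhs=24; c'=1/6, d'=4
back: M1=4
M: M0=0, M1=4, M2=0
seg 0: a=1, c=M0/2=0, d=(M1−M0)/(6·2)=1/3, b=Δ0−h0·(2M0+M1)/6=-13/3
seg 1: a=-5, c=M1/2=2, d=(M2−M1)/(6·1)=-2/3, b=Δ1−h1·(2M1+M2)/6=-1/3
t_q=5/2 → seg 1, τ=1/2; S=-5+-1/3·τ+2·τ²+-2/3·τ³=-19/4

  seg 0: a=1 b=-13/3 c=0 d=1/3
  seg 1: a=-5 b=-1/3 c=2 d=-2/3
S(5/2) = -19/4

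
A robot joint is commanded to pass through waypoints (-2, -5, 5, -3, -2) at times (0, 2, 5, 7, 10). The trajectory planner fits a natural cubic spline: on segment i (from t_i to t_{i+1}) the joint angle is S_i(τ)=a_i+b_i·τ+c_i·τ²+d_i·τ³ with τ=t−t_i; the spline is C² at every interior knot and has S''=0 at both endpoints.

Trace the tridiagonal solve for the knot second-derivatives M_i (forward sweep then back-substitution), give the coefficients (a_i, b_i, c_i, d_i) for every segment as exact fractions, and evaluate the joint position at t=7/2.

  seg 0: a=-2 b=-545/174 c=0 d=71/174
  seg 1: a=-5 b=307/174 c=71/29 d=-335/522
  seg 2: a=5 b=-76/87 c=-193/58 d=307/348
  seg 3: a=-3 b=-313/87 c=57/29 d=-19/87
S(7/2) = 459/464

Δ: Δ0=-3/2, Δ1=10/3, Δ2=-4, Δ3=1/3
row 1: diag=10, rhs=29; c'=3/10, d'=29/10
row 2: denom=10−3·3/10=91/10; d'=(-44−3·29/10)/(91/10)=-527/91
row 3: denom=10−2·20/91=870/91; d'=(26−2·-527/91)/(870/91)=114/29
back: M3=114/29
back: M2=-527/91−20/91·114/29=-193/29
back: M1=29/10−3/10·-193/29=142/29
M: M0=0, M1=142/29, M2=-193/29, M3=114/29, M4=0
seg 0: a=-2, c=M0/2=0, d=(M1−M0)/(6·2)=71/174, b=Δ0−h0·(2M0+M1)/6=-545/174
seg 1: a=-5, c=M1/2=71/29, d=(M2−M1)/(6·3)=-335/522, b=Δ1−h1·(2M1+M2)/6=307/174
seg 2: a=5, c=M2/2=-193/58, d=(M3−M2)/(6·2)=307/348, b=Δ2−h2·(2M2+M3)/6=-76/87
seg 3: a=-3, c=M3/2=57/29, d=(M4−M3)/(6·3)=-19/87, b=Δ3−h3·(2M3+M4)/6=-313/87
t_q=7/2 → seg 1, τ=3/2; S=-5+307/174·τ+71/29·τ²+-335/522·τ³=459/464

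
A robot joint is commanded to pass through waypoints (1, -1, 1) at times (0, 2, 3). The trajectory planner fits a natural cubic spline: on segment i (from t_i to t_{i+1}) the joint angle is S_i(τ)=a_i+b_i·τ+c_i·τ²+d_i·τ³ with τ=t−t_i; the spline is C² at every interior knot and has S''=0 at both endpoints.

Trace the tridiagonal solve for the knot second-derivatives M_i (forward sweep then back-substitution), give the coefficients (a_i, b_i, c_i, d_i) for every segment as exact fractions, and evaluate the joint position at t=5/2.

Δ: Δ0=-1, Δ1=2
row 1: diag=6, rhs=18; c'=1/6, d'=3
back: M1=3
M: M0=0, M1=3, M2=0
seg 0: a=1, c=M0/2=0, d=(M1−M0)/(6·2)=1/4, b=Δ0−h0·(2M0+M1)/6=-2
seg 1: a=-1, c=M1/2=3/2, d=(M2−M1)/(6·1)=-1/2, b=Δ1−h1·(2M1+M2)/6=1
t_q=5/2 → seg 1, τ=1/2; S=-1+1·τ+3/2·τ²+-1/2·τ³=-3/16

  seg 0: a=1 b=-2 c=0 d=1/4
  seg 1: a=-1 b=1 c=3/2 d=-1/2
S(5/2) = -3/16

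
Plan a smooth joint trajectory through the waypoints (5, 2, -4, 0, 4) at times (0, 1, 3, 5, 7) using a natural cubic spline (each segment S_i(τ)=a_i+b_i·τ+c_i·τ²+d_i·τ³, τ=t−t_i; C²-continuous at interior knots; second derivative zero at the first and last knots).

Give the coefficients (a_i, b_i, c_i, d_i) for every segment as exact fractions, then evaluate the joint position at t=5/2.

Δ: Δ0=-3, Δ1=-3, Δ2=2, Δ3=2
row 1: diag=6, rhs=0; c'=1/3, d'=0
row 2: denom=8−2·1/3=22/3; d'=(30−2·0)/(22/3)=45/11
row 3: denom=8−2·3/11=82/11; d'=(0−2·45/11)/(82/11)=-45/41
back: M3=-45/41
back: M2=45/11−3/11·-45/41=180/41
back: M1=0−1/3·180/41=-60/41
M: M0=0, M1=-60/41, M2=180/41, M3=-45/41, M4=0
seg 0: a=5, c=M0/2=0, d=(M1−M0)/(6·1)=-10/41, b=Δ0−h0·(2M0+M1)/6=-113/41
seg 1: a=2, c=M1/2=-30/41, d=(M2−M1)/(6·2)=20/41, b=Δ1−h1·(2M1+M2)/6=-143/41
seg 2: a=-4, c=M2/2=90/41, d=(M3−M2)/(6·2)=-75/164, b=Δ2−h2·(2M2+M3)/6=-23/41
seg 3: a=0, c=M3/2=-45/82, d=(M4−M3)/(6·2)=15/164, b=Δ3−h3·(2M3+M4)/6=112/41
t_q=5/2 → seg 1, τ=3/2; S=2+-143/41·τ+-30/41·τ²+20/41·τ³=-265/82

  seg 0: a=5 b=-113/41 c=0 d=-10/41
  seg 1: a=2 b=-143/41 c=-30/41 d=20/41
  seg 2: a=-4 b=-23/41 c=90/41 d=-75/164
  seg 3: a=0 b=112/41 c=-45/82 d=15/164
S(5/2) = -265/82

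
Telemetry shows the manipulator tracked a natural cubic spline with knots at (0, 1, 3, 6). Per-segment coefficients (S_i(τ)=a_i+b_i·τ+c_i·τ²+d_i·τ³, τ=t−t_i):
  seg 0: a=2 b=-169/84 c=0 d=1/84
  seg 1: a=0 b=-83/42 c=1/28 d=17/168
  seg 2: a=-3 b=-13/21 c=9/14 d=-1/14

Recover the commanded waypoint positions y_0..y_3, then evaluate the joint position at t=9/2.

y_0=2 y_1=0 y_2=-3 y_3=-1
S(9/2) = -305/112

y_0 = S_0(0) = a_0 = 2
y_1 = S_1(0) = a_1 = 0
y_2 = S_2(0) = a_2 = -3
y_3 = S_2(3) = -1
t_q=9/2 is in segment 2 (τ=3/2); S_2(τ)=-305/112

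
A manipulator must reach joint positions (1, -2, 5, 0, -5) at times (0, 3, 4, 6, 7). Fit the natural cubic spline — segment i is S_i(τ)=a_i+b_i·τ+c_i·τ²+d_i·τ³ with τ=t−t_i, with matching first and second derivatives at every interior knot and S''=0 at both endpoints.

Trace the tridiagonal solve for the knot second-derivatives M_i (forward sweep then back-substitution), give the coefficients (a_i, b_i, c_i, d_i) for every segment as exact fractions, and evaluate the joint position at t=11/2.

Δ: Δ0=-1, Δ1=7, Δ2=-5/2, Δ3=-5
row 1: diag=8, rhs=48; c'=1/8, d'=6
row 2: denom=6−1·1/8=47/8; d'=(-57−1·6)/(47/8)=-504/47
row 3: denom=6−2·16/47=250/47; d'=(-15−2·-504/47)/(250/47)=303/250
back: M3=303/250
back: M2=-504/47−16/47·303/250=-1392/125
back: M1=6−1/8·-1392/125=924/125
M: M0=0, M1=924/125, M2=-1392/125, M3=303/250, M4=0
seg 0: a=1, c=M0/2=0, d=(M1−M0)/(6·3)=154/375, b=Δ0−h0·(2M0+M1)/6=-587/125
seg 1: a=-2, c=M1/2=462/125, d=(M2−M1)/(6·1)=-386/125, b=Δ1−h1·(2M1+M2)/6=799/125
seg 2: a=5, c=M2/2=-696/125, d=(M3−M2)/(6·2)=1029/1000, b=Δ2−h2·(2M2+M3)/6=113/25
seg 3: a=0, c=M3/2=303/500, d=(M4−M3)/(6·1)=-101/500, b=Δ3−h3·(2M3+M4)/6=-1351/250
t_q=11/2 → seg 2, τ=3/2; S=5+113/25·τ+-696/125·τ²+1029/1000·τ³=21799/8000

  seg 0: a=1 b=-587/125 c=0 d=154/375
  seg 1: a=-2 b=799/125 c=462/125 d=-386/125
  seg 2: a=5 b=113/25 c=-696/125 d=1029/1000
  seg 3: a=0 b=-1351/250 c=303/500 d=-101/500
S(11/2) = 21799/8000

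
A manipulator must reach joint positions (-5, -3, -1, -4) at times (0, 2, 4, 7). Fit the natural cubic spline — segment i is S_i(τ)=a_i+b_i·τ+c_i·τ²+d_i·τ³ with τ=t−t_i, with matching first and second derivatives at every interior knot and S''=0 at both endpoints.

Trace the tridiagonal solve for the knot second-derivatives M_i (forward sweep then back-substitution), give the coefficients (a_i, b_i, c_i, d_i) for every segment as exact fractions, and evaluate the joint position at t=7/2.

  seg 0: a=-5 b=17/19 c=0 d=1/38
  seg 1: a=-3 b=23/19 c=3/19 d=-5/38
  seg 2: a=-1 b=5/19 c=-12/19 d=4/57
S(7/2) = -387/304

Δ: Δ0=1, Δ1=1, Δ2=-1
row 1: diag=8, rhs=0; c'=1/4, d'=0
row 2: denom=10−2·1/4=19/2; d'=(-12−2·0)/(19/2)=-24/19
back: M2=-24/19
back: M1=0−1/4·-24/19=6/19
M: M0=0, M1=6/19, M2=-24/19, M3=0
seg 0: a=-5, c=M0/2=0, d=(M1−M0)/(6·2)=1/38, b=Δ0−h0·(2M0+M1)/6=17/19
seg 1: a=-3, c=M1/2=3/19, d=(M2−M1)/(6·2)=-5/38, b=Δ1−h1·(2M1+M2)/6=23/19
seg 2: a=-1, c=M2/2=-12/19, d=(M3−M2)/(6·3)=4/57, b=Δ2−h2·(2M2+M3)/6=5/19
t_q=7/2 → seg 1, τ=3/2; S=-3+23/19·τ+3/19·τ²+-5/38·τ³=-387/304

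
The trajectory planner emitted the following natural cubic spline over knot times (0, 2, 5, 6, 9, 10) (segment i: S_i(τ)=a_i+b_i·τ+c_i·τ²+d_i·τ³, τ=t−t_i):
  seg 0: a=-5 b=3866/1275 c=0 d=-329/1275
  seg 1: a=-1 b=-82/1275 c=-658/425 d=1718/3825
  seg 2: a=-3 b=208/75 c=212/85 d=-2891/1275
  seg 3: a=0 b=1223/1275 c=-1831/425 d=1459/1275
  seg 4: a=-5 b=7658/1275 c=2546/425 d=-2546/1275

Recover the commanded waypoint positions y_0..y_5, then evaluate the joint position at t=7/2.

y_0=-5 y_1=-1 y_2=-3 y_3=0 y_4=-5 y_5=5
S(7/2) = -5209/1700

y_0 = S_0(0) = a_0 = -5
y_1 = S_1(0) = a_1 = -1
y_2 = S_2(0) = a_2 = -3
y_3 = S_3(0) = a_3 = 0
y_4 = S_4(0) = a_4 = -5
y_5 = S_4(1) = 5
t_q=7/2 is in segment 1 (τ=3/2); S_1(τ)=-5209/1700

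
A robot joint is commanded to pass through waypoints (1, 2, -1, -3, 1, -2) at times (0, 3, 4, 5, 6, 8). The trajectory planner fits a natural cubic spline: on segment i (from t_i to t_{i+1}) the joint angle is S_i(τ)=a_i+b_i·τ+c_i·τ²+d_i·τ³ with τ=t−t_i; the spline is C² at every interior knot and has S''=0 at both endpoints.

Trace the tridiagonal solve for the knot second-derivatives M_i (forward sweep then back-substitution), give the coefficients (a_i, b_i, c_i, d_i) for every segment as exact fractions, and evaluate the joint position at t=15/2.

  seg 0: a=1 b=6157/3990 c=0 d=-1609/11970
  seg 1: a=2 b=-4162/1995 c=-1609/1330 d=1181/3990
  seg 2: a=-1 b=-2887/798 c=-214/665 d=7739/3990
  seg 3: a=-3 b=3107/1995 c=7311/1330 d=-1741/570
  seg 4: a=1 b=13519/3990 c=-2438/665 d=1219/1995
S(15/2) = -111/1064

Δ: Δ0=1/3, Δ1=-3, Δ2=-2, Δ3=4, Δ4=-3/2
row 1: diag=8, rhs=-20; c'=1/8, d'=-5/2
row 2: denom=4−1·1/8=31/8; d'=(6−1·-5/2)/(31/8)=68/31
row 3: denom=4−1·8/31=116/31; d'=(36−1·68/31)/(116/31)=262/29
row 4: denom=6−1·31/116=665/116; d'=(-33−1·262/29)/(665/116)=-4876/665
back: M4=-4876/665
back: M3=262/29−31/116·-4876/665=7311/665
back: M2=68/31−8/31·7311/665=-428/665
back: M1=-5/2−1/8·-428/665=-1609/665
M: M0=0, M1=-1609/665, M2=-428/665, M3=7311/665, M4=-4876/665, M5=0
seg 0: a=1, c=M0/2=0, d=(M1−M0)/(6·3)=-1609/11970, b=Δ0−h0·(2M0+M1)/6=6157/3990
seg 1: a=2, c=M1/2=-1609/1330, d=(M2−M1)/(6·1)=1181/3990, b=Δ1−h1·(2M1+M2)/6=-4162/1995
seg 2: a=-1, c=M2/2=-214/665, d=(M3−M2)/(6·1)=7739/3990, b=Δ2−h2·(2M2+M3)/6=-2887/798
seg 3: a=-3, c=M3/2=7311/1330, d=(M4−M3)/(6·1)=-1741/570, b=Δ3−h3·(2M3+M4)/6=3107/1995
seg 4: a=1, c=M4/2=-2438/665, d=(M5−M4)/(6·2)=1219/1995, b=Δ4−h4·(2M4+M5)/6=13519/3990
t_q=15/2 → seg 4, τ=3/2; S=1+13519/3990·τ+-2438/665·τ²+1219/1995·τ³=-111/1064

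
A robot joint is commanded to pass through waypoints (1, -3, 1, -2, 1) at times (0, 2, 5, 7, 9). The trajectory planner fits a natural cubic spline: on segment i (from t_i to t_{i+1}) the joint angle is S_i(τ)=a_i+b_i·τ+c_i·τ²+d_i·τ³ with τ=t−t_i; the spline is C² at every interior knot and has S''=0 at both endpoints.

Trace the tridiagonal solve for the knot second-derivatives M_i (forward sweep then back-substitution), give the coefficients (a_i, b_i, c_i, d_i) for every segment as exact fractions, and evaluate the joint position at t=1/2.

Δ: Δ0=-2, Δ1=4/3, Δ2=-3/2, Δ3=3/2
row 1: diag=10, rhs=20; c'=3/10, d'=2
row 2: denom=10−3·3/10=91/10; d'=(-17−3·2)/(91/10)=-230/91
row 3: denom=8−2·20/91=688/91; d'=(18−2·-230/91)/(688/91)=1049/344
back: M3=1049/344
back: M2=-230/91−20/91·1049/344=-275/86
back: M1=2−3/10·-275/86=509/172
M: M0=0, M1=509/172, M2=-275/86, M3=1049/344, M4=0
seg 0: a=1, c=M0/2=0, d=(M1−M0)/(6·2)=509/2064, b=Δ0−h0·(2M0+M1)/6=-1541/516
seg 1: a=-3, c=M1/2=509/344, d=(M2−M1)/(6·3)=-353/1032, b=Δ1−h1·(2M1+M2)/6=-7/258
seg 2: a=1, c=M2/2=-275/172, d=(M3−M2)/(6·2)=2149/4128, b=Δ2−h2·(2M2+M3)/6=-397/1032
seg 3: a=-2, c=M3/2=1049/688, d=(M4−M3)/(6·2)=-1049/4128, b=Δ3−h3·(2M3+M4)/6=-275/516
t_q=1/2 → seg 0, τ=1/2; S=1+-1541/516·τ+0·τ²+509/2064·τ³=-2545/5504

  seg 0: a=1 b=-1541/516 c=0 d=509/2064
  seg 1: a=-3 b=-7/258 c=509/344 d=-353/1032
  seg 2: a=1 b=-397/1032 c=-275/172 d=2149/4128
  seg 3: a=-2 b=-275/516 c=1049/688 d=-1049/4128
S(1/2) = -2545/5504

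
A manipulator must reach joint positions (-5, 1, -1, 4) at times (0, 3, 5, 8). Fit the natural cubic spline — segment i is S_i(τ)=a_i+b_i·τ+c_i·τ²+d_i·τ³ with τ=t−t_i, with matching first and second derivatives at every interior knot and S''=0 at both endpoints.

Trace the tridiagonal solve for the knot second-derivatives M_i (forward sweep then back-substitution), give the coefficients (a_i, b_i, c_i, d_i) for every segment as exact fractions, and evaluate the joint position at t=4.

  seg 0: a=-5 b=149/48 c=0 d=-53/432
  seg 1: a=1 b=-5/24 c=-53/48 d=17/48
  seg 2: a=-1 b=-3/8 c=49/48 d=-49/432
S(4) = 1/24

Δ: Δ0=2, Δ1=-1, Δ2=5/3
row 1: diag=10, rhs=-18; c'=1/5, d'=-9/5
row 2: denom=10−2·1/5=48/5; d'=(16−2·-9/5)/(48/5)=49/24
back: M2=49/24
back: M1=-9/5−1/5·49/24=-53/24
M: M0=0, M1=-53/24, M2=49/24, M3=0
seg 0: a=-5, c=M0/2=0, d=(M1−M0)/(6·3)=-53/432, b=Δ0−h0·(2M0+M1)/6=149/48
seg 1: a=1, c=M1/2=-53/48, d=(M2−M1)/(6·2)=17/48, b=Δ1−h1·(2M1+M2)/6=-5/24
seg 2: a=-1, c=M2/2=49/48, d=(M3−M2)/(6·3)=-49/432, b=Δ2−h2·(2M2+M3)/6=-3/8
t_q=4 → seg 1, τ=1; S=1+-5/24·τ+-53/48·τ²+17/48·τ³=1/24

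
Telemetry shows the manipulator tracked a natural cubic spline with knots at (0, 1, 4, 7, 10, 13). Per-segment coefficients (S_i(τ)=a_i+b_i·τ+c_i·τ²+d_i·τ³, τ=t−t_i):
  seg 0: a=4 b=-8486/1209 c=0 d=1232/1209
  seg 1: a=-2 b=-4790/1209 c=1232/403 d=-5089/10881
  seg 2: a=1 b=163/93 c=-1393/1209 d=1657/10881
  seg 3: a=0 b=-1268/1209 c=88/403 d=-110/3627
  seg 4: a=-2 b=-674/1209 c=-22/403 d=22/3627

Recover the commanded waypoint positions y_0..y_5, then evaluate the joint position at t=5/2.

y_0 = S_0(0) = a_0 = 4
y_1 = S_1(0) = a_1 = -2
y_2 = S_2(0) = a_2 = 1
y_3 = S_3(0) = a_3 = 0
y_4 = S_4(0) = a_4 = -2
y_5 = S_4(3) = -4
t_q=5/2 is in segment 1 (τ=3/2); S_1(τ)=-8521/3224

y_0=4 y_1=-2 y_2=1 y_3=0 y_4=-2 y_5=-4
S(5/2) = -8521/3224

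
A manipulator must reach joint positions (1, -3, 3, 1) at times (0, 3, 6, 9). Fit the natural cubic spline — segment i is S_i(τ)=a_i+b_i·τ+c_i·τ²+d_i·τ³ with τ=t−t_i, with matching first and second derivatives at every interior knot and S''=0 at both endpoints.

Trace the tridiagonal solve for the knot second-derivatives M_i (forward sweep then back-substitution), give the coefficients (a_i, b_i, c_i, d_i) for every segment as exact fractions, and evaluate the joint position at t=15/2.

Δ: Δ0=-4/3, Δ1=2, Δ2=-2/3
row 1: diag=12, rhs=20; c'=1/4, d'=5/3
row 2: denom=12−3·1/4=45/4; d'=(-16−3·5/3)/(45/4)=-28/15
back: M2=-28/15
back: M1=5/3−1/4·-28/15=32/15
M: M0=0, M1=32/15, M2=-28/15, M3=0
seg 0: a=1, c=M0/2=0, d=(M1−M0)/(6·3)=16/135, b=Δ0−h0·(2M0+M1)/6=-12/5
seg 1: a=-3, c=M1/2=16/15, d=(M2−M1)/(6·3)=-2/9, b=Δ1−h1·(2M1+M2)/6=4/5
seg 2: a=3, c=M2/2=-14/15, d=(M3−M2)/(6·3)=14/135, b=Δ2−h2·(2M2+M3)/6=6/5
t_q=15/2 → seg 2, τ=3/2; S=3+6/5·τ+-14/15·τ²+14/135·τ³=61/20

  seg 0: a=1 b=-12/5 c=0 d=16/135
  seg 1: a=-3 b=4/5 c=16/15 d=-2/9
  seg 2: a=3 b=6/5 c=-14/15 d=14/135
S(15/2) = 61/20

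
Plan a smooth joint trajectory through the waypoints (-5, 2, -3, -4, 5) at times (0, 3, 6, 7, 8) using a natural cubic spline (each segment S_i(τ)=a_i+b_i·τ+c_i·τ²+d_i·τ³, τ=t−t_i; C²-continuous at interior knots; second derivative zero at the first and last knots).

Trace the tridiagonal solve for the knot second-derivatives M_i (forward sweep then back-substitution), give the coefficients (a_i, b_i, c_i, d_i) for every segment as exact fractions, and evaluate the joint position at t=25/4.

Δ: Δ0=7/3, Δ1=-5/3, Δ2=-1, Δ3=9
row 1: diag=12, rhs=-24; c'=1/4, d'=-2
row 2: denom=8−3·1/4=29/4; d'=(4−3·-2)/(29/4)=40/29
row 3: denom=4−1·4/29=112/29; d'=(60−1·40/29)/(112/29)=425/28
back: M3=425/28
back: M2=40/29−4/29·425/28=-5/7
back: M1=-2−1/4·-5/7=-51/28
M: M0=0, M1=-51/28, M2=-5/7, M3=425/28, M4=0
seg 0: a=-5, c=M0/2=0, d=(M1−M0)/(6·3)=-17/168, b=Δ0−h0·(2M0+M1)/6=545/168
seg 1: a=2, c=M1/2=-51/56, d=(M2−M1)/(6·3)=31/504, b=Δ1−h1·(2M1+M2)/6=43/84
seg 2: a=-3, c=M2/2=-5/14, d=(M3−M2)/(6·1)=445/168, b=Δ2−h2·(2M2+M3)/6=-79/24
seg 3: a=-4, c=M3/2=425/56, d=(M4−M3)/(6·1)=-425/168, b=Δ3−h3·(2M3+M4)/6=331/84
t_q=25/4 → seg 2, τ=1/4; S=-3+-79/24·τ+-5/14·τ²+445/168·τ³=-13633/3584

  seg 0: a=-5 b=545/168 c=0 d=-17/168
  seg 1: a=2 b=43/84 c=-51/56 d=31/504
  seg 2: a=-3 b=-79/24 c=-5/14 d=445/168
  seg 3: a=-4 b=331/84 c=425/56 d=-425/168
S(25/4) = -13633/3584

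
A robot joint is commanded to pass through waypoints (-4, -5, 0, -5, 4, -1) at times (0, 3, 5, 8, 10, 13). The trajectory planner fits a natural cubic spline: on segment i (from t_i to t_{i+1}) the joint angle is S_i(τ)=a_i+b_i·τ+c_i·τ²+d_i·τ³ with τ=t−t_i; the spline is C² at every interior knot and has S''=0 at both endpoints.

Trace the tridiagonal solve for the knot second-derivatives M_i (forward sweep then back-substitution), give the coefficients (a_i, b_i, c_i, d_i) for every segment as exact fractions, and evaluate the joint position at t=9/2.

Δ: Δ0=-1/3, Δ1=5/2, Δ2=-5/3, Δ3=9/2, Δ4=-5/3
row 1: diag=10, rhs=17; c'=1/5, d'=17/10
row 2: denom=10−2·1/5=48/5; d'=(-25−2·17/10)/(48/5)=-71/24
row 3: denom=10−3·5/16=145/16; d'=(37−3·-71/24)/(145/16)=734/145
row 4: denom=10−2·32/145=1386/145; d'=(-37−2·734/145)/(1386/145)=-6833/1386
back: M4=-6833/1386
back: M3=734/145−32/145·-6833/1386=4262/693
back: M2=-71/24−5/16·4262/693=-3382/693
back: M1=17/10−1/5·-3382/693=3709/1386
M: M0=0, M1=3709/1386, M2=-3382/693, M3=4262/693, M4=-6833/1386, M5=0
seg 0: a=-4, c=M0/2=0, d=(M1−M0)/(6·3)=3709/24948, b=Δ0−h0·(2M0+M1)/6=-4633/2772
seg 1: a=-5, c=M1/2=3709/2772, d=(M2−M1)/(6·2)=-3491/5544, b=Δ1−h1·(2M1+M2)/6=3247/1386
seg 2: a=0, c=M2/2=-1691/693, d=(M3−M2)/(6·3)=182/297, b=Δ2−h2·(2M2+M3)/6=32/231
seg 3: a=-5, c=M3/2=2131/693, d=(M4−M3)/(6·2)=-5119/5544, b=Δ3−h3·(2M3+M4)/6=472/231
seg 4: a=4, c=M4/2=-6833/2772, d=(M5−M4)/(6·3)=6833/24948, b=Δ4−h4·(2M4+M5)/6=4523/1386
t_q=9/2 → seg 1, τ=3/2; S=-5+3247/1386·τ+3709/2772·τ²+-3491/5544·τ³=-8879/14784

  seg 0: a=-4 b=-4633/2772 c=0 d=3709/24948
  seg 1: a=-5 b=3247/1386 c=3709/2772 d=-3491/5544
  seg 2: a=0 b=32/231 c=-1691/693 d=182/297
  seg 3: a=-5 b=472/231 c=2131/693 d=-5119/5544
  seg 4: a=4 b=4523/1386 c=-6833/2772 d=6833/24948
S(9/2) = -8879/14784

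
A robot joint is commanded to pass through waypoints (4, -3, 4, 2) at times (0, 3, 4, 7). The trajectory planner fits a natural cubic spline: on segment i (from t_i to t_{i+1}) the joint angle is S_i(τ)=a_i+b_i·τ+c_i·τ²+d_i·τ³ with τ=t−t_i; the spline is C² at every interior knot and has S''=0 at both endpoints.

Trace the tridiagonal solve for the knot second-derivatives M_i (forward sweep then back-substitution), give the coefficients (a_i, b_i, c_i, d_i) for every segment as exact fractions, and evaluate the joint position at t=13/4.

Δ: Δ0=-7/3, Δ1=7, Δ2=-2/3
row 1: diag=8, rhs=56; c'=1/8, d'=7
row 2: denom=8−1·1/8=63/8; d'=(-46−1·7)/(63/8)=-424/63
back: M2=-424/63
back: M1=7−1/8·-424/63=494/63
M: M0=0, M1=494/63, M2=-424/63, M3=0
seg 0: a=4, c=M0/2=0, d=(M1−M0)/(6·3)=247/567, b=Δ0−h0·(2M0+M1)/6=-394/63
seg 1: a=-3, c=M1/2=247/63, d=(M2−M1)/(6·1)=-17/7, b=Δ1−h1·(2M1+M2)/6=347/63
seg 2: a=4, c=M2/2=-212/63, d=(M3−M2)/(6·3)=212/567, b=Δ2−h2·(2M2+M3)/6=382/63
t_q=13/4 → seg 1, τ=1/4; S=-3+347/63·τ+247/63·τ²+-17/7·τ³=-1903/1344

  seg 0: a=4 b=-394/63 c=0 d=247/567
  seg 1: a=-3 b=347/63 c=247/63 d=-17/7
  seg 2: a=4 b=382/63 c=-212/63 d=212/567
S(13/4) = -1903/1344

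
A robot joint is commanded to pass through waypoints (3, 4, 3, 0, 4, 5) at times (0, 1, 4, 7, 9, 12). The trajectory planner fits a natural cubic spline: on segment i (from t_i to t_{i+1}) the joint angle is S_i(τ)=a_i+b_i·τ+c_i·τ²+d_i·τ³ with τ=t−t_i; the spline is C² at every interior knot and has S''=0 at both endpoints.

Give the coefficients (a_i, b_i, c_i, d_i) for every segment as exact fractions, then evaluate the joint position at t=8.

Δ: Δ0=1, Δ1=-1/3, Δ2=-1, Δ3=2, Δ4=1/3
row 1: diag=8, rhs=-8; c'=3/8, d'=-1
row 2: denom=12−3·3/8=87/8; d'=(-4−3·-1)/(87/8)=-8/87
row 3: denom=10−3·8/29=266/29; d'=(18−3·-8/87)/(266/29)=265/133
row 4: denom=10−2·29/133=1272/133; d'=(-10−2·265/133)/(1272/133)=-155/106
back: M4=-155/106
back: M3=265/133−29/133·-155/106=245/106
back: M2=-8/87−8/29·245/106=-116/159
back: M1=-1−3/8·-116/159=-77/106
M: M0=0, M1=-77/106, M2=-116/159, M3=245/106, M4=-155/106, M5=0
seg 0: a=3, c=M0/2=0, d=(M1−M0)/(6·1)=-77/636, b=Δ0−h0·(2M0+M1)/6=713/636
seg 1: a=4, c=M1/2=-77/212, d=(M2−M1)/(6·3)=-1/5724, b=Δ1−h1·(2M1+M2)/6=241/318
seg 2: a=3, c=M2/2=-58/159, d=(M3−M2)/(6·3)=967/5724, b=Δ2−h2·(2M2+M3)/6=-907/636
seg 3: a=0, c=M3/2=245/212, d=(M4−M3)/(6·2)=-50/159, b=Δ3−h3·(2M3+M4)/6=301/318
seg 4: a=4, c=M4/2=-155/212, d=(M5−M4)/(6·3)=155/1908, b=Δ4−h4·(2M4+M5)/6=571/318
t_q=8 → seg 3, τ=1; S=0+301/318·τ+245/212·τ²+-50/159·τ³=379/212

  seg 0: a=3 b=713/636 c=0 d=-77/636
  seg 1: a=4 b=241/318 c=-77/212 d=-1/5724
  seg 2: a=3 b=-907/636 c=-58/159 d=967/5724
  seg 3: a=0 b=301/318 c=245/212 d=-50/159
  seg 4: a=4 b=571/318 c=-155/212 d=155/1908
S(8) = 379/212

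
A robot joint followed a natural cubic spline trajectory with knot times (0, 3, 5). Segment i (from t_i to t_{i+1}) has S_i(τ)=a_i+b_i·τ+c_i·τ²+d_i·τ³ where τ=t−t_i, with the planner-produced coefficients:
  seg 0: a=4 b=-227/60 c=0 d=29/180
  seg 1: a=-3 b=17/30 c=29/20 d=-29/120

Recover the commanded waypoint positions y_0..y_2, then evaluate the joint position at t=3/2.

y_0=4 y_1=-3 y_2=2
S(3/2) = -181/160

y_0 = S_0(0) = a_0 = 4
y_1 = S_1(0) = a_1 = -3
y_2 = S_1(2) = 2
t_q=3/2 is in segment 0 (τ=3/2); S_0(τ)=-181/160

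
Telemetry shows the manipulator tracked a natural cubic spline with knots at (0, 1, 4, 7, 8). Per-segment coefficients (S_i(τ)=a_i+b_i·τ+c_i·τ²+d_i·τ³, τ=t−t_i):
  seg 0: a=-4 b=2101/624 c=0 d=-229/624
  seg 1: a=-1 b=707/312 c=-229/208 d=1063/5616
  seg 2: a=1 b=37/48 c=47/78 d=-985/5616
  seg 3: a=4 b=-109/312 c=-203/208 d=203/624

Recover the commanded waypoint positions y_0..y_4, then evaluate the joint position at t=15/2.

y_0 = S_0(0) = a_0 = -4
y_1 = S_1(0) = a_1 = -1
y_2 = S_2(0) = a_2 = 1
y_3 = S_3(0) = a_3 = 4
y_4 = S_3(1) = 3
t_q=15/2 is in segment 3 (τ=1/2); S_3(τ)=6027/1664

y_0=-4 y_1=-1 y_2=1 y_3=4 y_4=3
S(15/2) = 6027/1664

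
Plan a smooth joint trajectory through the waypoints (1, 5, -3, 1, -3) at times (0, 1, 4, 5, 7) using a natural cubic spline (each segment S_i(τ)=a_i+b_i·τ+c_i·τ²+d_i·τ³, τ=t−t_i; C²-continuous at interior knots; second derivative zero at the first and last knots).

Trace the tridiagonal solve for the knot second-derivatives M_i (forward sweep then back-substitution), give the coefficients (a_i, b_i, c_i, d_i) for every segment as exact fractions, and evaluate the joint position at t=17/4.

  seg 0: a=1 b=2609/483 c=0 d=-677/483
  seg 1: a=5 b=578/483 c=-677/161 d=1409/1449
  seg 2: a=-3 b=1073/483 c=732/161 d=-191/69
  seg 3: a=1 b=1454/483 c=-605/161 d=605/966
S(17/4) = -22707/10304

Δ: Δ0=4, Δ1=-8/3, Δ2=4, Δ3=-2
row 1: diag=8, rhs=-40; c'=3/8, d'=-5
row 2: denom=8−3·3/8=55/8; d'=(40−3·-5)/(55/8)=8
row 3: denom=6−1·8/55=322/55; d'=(-36−1·8)/(322/55)=-1210/161
back: M3=-1210/161
back: M2=8−8/55·-1210/161=1464/161
back: M1=-5−3/8·1464/161=-1354/161
M: M0=0, M1=-1354/161, M2=1464/161, M3=-1210/161, M4=0
seg 0: a=1, c=M0/2=0, d=(M1−M0)/(6·1)=-677/483, b=Δ0−h0·(2M0+M1)/6=2609/483
seg 1: a=5, c=M1/2=-677/161, d=(M2−M1)/(6·3)=1409/1449, b=Δ1−h1·(2M1+M2)/6=578/483
seg 2: a=-3, c=M2/2=732/161, d=(M3−M2)/(6·1)=-191/69, b=Δ2−h2·(2M2+M3)/6=1073/483
seg 3: a=1, c=M3/2=-605/161, d=(M4−M3)/(6·2)=605/966, b=Δ3−h3·(2M3+M4)/6=1454/483
t_q=17/4 → seg 2, τ=1/4; S=-3+1073/483·τ+732/161·τ²+-191/69·τ³=-22707/10304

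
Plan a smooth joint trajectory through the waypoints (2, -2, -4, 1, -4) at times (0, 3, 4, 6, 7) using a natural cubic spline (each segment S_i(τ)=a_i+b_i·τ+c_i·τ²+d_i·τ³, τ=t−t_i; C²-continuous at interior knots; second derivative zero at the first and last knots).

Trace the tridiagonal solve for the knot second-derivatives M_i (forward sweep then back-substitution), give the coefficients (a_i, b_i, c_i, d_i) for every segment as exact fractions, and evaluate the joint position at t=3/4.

  seg 0: a=2 b=-43/75 c=0 d=-19/225
  seg 1: a=-2 b=-214/75 c=-19/25 d=121/75
  seg 2: a=-4 b=7/15 c=102/25 d=-919/600
  seg 3: a=1 b=-239/150 c=-511/100 d=511/300
S(3/4) = 491/320

Δ: Δ0=-4/3, Δ1=-2, Δ2=5/2, Δ3=-5
row 1: diag=8, rhs=-4; c'=1/8, d'=-1/2
row 2: denom=6−1·1/8=47/8; d'=(27−1·-1/2)/(47/8)=220/47
row 3: denom=6−2·16/47=250/47; d'=(-45−2·220/47)/(250/47)=-511/50
back: M3=-511/50
back: M2=220/47−16/47·-511/50=204/25
back: M1=-1/2−1/8·204/25=-38/25
M: M0=0, M1=-38/25, M2=204/25, M3=-511/50, M4=0
seg 0: a=2, c=M0/2=0, d=(M1−M0)/(6·3)=-19/225, b=Δ0−h0·(2M0+M1)/6=-43/75
seg 1: a=-2, c=M1/2=-19/25, d=(M2−M1)/(6·1)=121/75, b=Δ1−h1·(2M1+M2)/6=-214/75
seg 2: a=-4, c=M2/2=102/25, d=(M3−M2)/(6·2)=-919/600, b=Δ2−h2·(2M2+M3)/6=7/15
seg 3: a=1, c=M3/2=-511/100, d=(M4−M3)/(6·1)=511/300, b=Δ3−h3·(2M3+M4)/6=-239/150
t_q=3/4 → seg 0, τ=3/4; S=2+-43/75·τ+0·τ²+-19/225·τ³=491/320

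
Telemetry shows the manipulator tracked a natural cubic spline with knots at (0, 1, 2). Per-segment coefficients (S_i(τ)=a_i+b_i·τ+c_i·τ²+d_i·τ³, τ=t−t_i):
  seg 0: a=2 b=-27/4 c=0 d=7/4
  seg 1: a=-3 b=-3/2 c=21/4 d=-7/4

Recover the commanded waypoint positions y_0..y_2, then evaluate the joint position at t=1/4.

y_0=2 y_1=-3 y_2=-1
S(1/4) = 87/256

y_0 = S_0(0) = a_0 = 2
y_1 = S_1(0) = a_1 = -3
y_2 = S_1(1) = -1
t_q=1/4 is in segment 0 (τ=1/4); S_0(τ)=87/256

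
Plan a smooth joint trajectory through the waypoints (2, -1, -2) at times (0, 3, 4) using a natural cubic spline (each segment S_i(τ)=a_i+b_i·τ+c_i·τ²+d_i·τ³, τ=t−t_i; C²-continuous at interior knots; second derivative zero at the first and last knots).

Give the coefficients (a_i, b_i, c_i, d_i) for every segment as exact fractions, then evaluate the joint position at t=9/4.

  seg 0: a=2 b=-1 c=0 d=0
  seg 1: a=-1 b=-1 c=0 d=0
S(9/4) = -1/4

Δ: Δ0=-1, Δ1=-1
row 1: diag=8, rhs=0; c'=1/8, d'=0
back: M1=0
M: M0=0, M1=0, M2=0
seg 0: a=2, c=M0/2=0, d=(M1−M0)/(6·3)=0, b=Δ0−h0·(2M0+M1)/6=-1
seg 1: a=-1, c=M1/2=0, d=(M2−M1)/(6·1)=0, b=Δ1−h1·(2M1+M2)/6=-1
t_q=9/4 → seg 0, τ=9/4; S=2+-1·τ+0·τ²+0·τ³=-1/4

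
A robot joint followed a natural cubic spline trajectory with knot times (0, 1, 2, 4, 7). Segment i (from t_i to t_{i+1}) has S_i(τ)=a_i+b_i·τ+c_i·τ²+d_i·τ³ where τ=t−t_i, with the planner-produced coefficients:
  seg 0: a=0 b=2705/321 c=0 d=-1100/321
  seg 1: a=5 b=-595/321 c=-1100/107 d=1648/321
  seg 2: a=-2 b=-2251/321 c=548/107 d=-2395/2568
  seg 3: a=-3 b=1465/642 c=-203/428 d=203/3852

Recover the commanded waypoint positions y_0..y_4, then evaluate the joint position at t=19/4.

y_0 = S_0(0) = a_0 = 0
y_1 = S_1(0) = a_1 = 5
y_2 = S_2(0) = a_2 = -2
y_3 = S_3(0) = a_3 = -3
y_4 = S_3(3) = 1
t_q=19/4 is in segment 3 (τ=3/4); S_3(τ)=-41995/27392

y_0=0 y_1=5 y_2=-2 y_3=-3 y_4=1
S(19/4) = -41995/27392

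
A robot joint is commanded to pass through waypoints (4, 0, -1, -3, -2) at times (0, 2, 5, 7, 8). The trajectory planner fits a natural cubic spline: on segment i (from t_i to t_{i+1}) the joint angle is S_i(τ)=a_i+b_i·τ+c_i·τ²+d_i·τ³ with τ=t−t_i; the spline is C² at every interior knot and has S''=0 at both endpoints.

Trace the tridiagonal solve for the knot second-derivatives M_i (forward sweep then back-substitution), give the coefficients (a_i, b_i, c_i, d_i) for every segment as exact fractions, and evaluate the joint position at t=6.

Δ: Δ0=-2, Δ1=-1/3, Δ2=-1, Δ3=1
row 1: diag=10, rhs=10; c'=3/10, d'=1
row 2: denom=10−3·3/10=91/10; d'=(-4−3·1)/(91/10)=-10/13
row 3: denom=6−2·20/91=506/91; d'=(12−2·-10/13)/(506/91)=56/23
back: M3=56/23
back: M2=-10/13−20/91·56/23=-30/23
back: M1=1−3/10·-30/23=32/23
M: M0=0, M1=32/23, M2=-30/23, M3=56/23, M4=0
seg 0: a=4, c=M0/2=0, d=(M1−M0)/(6·2)=8/69, b=Δ0−h0·(2M0+M1)/6=-170/69
seg 1: a=0, c=M1/2=16/23, d=(M2−M1)/(6·3)=-31/207, b=Δ1−h1·(2M1+M2)/6=-74/69
seg 2: a=-1, c=M2/2=-15/23, d=(M3−M2)/(6·2)=43/138, b=Δ2−h2·(2M2+M3)/6=-65/69
seg 3: a=-3, c=M3/2=28/23, d=(M4−M3)/(6·1)=-28/69, b=Δ3−h3·(2M3+M4)/6=13/69
t_q=6 → seg 2, τ=1; S=-1+-65/69·τ+-15/23·τ²+43/138·τ³=-105/46

  seg 0: a=4 b=-170/69 c=0 d=8/69
  seg 1: a=0 b=-74/69 c=16/23 d=-31/207
  seg 2: a=-1 b=-65/69 c=-15/23 d=43/138
  seg 3: a=-3 b=13/69 c=28/23 d=-28/69
S(6) = -105/46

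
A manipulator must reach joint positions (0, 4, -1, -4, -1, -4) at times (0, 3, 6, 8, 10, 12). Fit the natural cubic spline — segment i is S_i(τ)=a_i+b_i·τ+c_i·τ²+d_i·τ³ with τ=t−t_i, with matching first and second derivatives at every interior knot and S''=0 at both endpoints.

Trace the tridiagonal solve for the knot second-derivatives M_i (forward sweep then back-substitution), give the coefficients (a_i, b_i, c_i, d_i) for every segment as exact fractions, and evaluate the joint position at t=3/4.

  seg 0: a=0 b=6515/3138 c=0 d=-259/3138
  seg 1: a=4 b=-239/1569 c=-777/1046 d=83/1046
  seg 2: a=-1 b=-7741/3138 c=-15/523 d=1607/6276
  seg 3: a=-4 b=1541/3138 c=1577/1046 d=-787/1569
  seg 4: a=-1 b=1577/3138 c=-1571/1046 d=1571/6276
S(3/4) = 101909/66944

Δ: Δ0=4/3, Δ1=-5/3, Δ2=-3/2, Δ3=3/2, Δ4=-3/2
row 1: diag=12, rhs=-18; c'=1/4, d'=-3/2
row 2: denom=10−3·1/4=37/4; d'=(1−3·-3/2)/(37/4)=22/37
row 3: denom=8−2·8/37=280/37; d'=(18−2·22/37)/(280/37)=311/140
row 4: denom=8−2·37/140=523/70; d'=(-18−2·311/140)/(523/70)=-1571/523
back: M4=-1571/523
back: M3=311/140−37/140·-1571/523=1577/523
back: M2=22/37−8/37·1577/523=-30/523
back: M1=-3/2−1/4·-30/523=-777/523
M: M0=0, M1=-777/523, M2=-30/523, M3=1577/523, M4=-1571/523, M5=0
seg 0: a=0, c=M0/2=0, d=(M1−M0)/(6·3)=-259/3138, b=Δ0−h0·(2M0+M1)/6=6515/3138
seg 1: a=4, c=M1/2=-777/1046, d=(M2−M1)/(6·3)=83/1046, b=Δ1−h1·(2M1+M2)/6=-239/1569
seg 2: a=-1, c=M2/2=-15/523, d=(M3−M2)/(6·2)=1607/6276, b=Δ2−h2·(2M2+M3)/6=-7741/3138
seg 3: a=-4, c=M3/2=1577/1046, d=(M4−M3)/(6·2)=-787/1569, b=Δ3−h3·(2M3+M4)/6=1541/3138
seg 4: a=-1, c=M4/2=-1571/1046, d=(M5−M4)/(6·2)=1571/6276, b=Δ4−h4·(2M4+M5)/6=1577/3138
t_q=3/4 → seg 0, τ=3/4; S=0+6515/3138·τ+0·τ²+-259/3138·τ³=101909/66944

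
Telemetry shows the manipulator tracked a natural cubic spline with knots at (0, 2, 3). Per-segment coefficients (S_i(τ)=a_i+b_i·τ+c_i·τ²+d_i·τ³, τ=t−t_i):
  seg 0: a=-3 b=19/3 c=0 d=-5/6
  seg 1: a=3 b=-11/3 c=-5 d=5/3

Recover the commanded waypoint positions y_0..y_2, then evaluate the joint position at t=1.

y_0 = S_0(0) = a_0 = -3
y_1 = S_1(0) = a_1 = 3
y_2 = S_1(1) = -4
t_q=1 is in segment 0 (τ=1); S_0(τ)=5/2

y_0=-3 y_1=3 y_2=-4
S(1) = 5/2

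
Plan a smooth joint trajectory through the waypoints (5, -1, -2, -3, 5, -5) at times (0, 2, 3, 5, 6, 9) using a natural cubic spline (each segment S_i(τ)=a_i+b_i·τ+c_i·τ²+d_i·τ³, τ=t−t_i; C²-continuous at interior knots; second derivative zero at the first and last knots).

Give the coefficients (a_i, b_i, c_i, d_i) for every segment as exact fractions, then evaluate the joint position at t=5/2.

  seg 0: a=5 b=-16888/4359 c=0 d=3811/17436
  seg 1: a=-1 b=-5455/4359 c=3811/2906 d=-9241/8718
  seg 2: a=-2 b=-15767/8718 c=-2715/1453 d=10997/8718
  seg 3: a=-3 b=51037/8718 c=8282/1453 d=-30985/8718
  seg 4: a=5 b=28733/4359 c=-14421/2906 d=4807/8718
S(5/2) = -33253/23248

Δ: Δ0=-3, Δ1=-1, Δ2=-1/2, Δ3=8, Δ4=-10/3
row 1: diag=6, rhs=12; c'=1/6, d'=2
row 2: denom=6−1·1/6=35/6; d'=(3−1·2)/(35/6)=6/35
row 3: denom=6−2·12/35=186/35; d'=(51−2·6/35)/(186/35)=591/62
row 4: denom=8−1·35/186=1453/186; d'=(-68−1·591/62)/(1453/186)=-14421/1453
back: M4=-14421/1453
back: M3=591/62−35/186·-14421/1453=16564/1453
back: M2=6/35−12/35·16564/1453=-5430/1453
back: M1=2−1/6·-5430/1453=3811/1453
M: M0=0, M1=3811/1453, M2=-5430/1453, M3=16564/1453, M4=-14421/1453, M5=0
seg 0: a=5, c=M0/2=0, d=(M1−M0)/(6·2)=3811/17436, b=Δ0−h0·(2M0+M1)/6=-16888/4359
seg 1: a=-1, c=M1/2=3811/2906, d=(M2−M1)/(6·1)=-9241/8718, b=Δ1−h1·(2M1+M2)/6=-5455/4359
seg 2: a=-2, c=M2/2=-2715/1453, d=(M3−M2)/(6·2)=10997/8718, b=Δ2−h2·(2M2+M3)/6=-15767/8718
seg 3: a=-3, c=M3/2=8282/1453, d=(M4−M3)/(6·1)=-30985/8718, b=Δ3−h3·(2M3+M4)/6=51037/8718
seg 4: a=5, c=M4/2=-14421/2906, d=(M5−M4)/(6·3)=4807/8718, b=Δ4−h4·(2M4+M5)/6=28733/4359
t_q=5/2 → seg 1, τ=1/2; S=-1+-5455/4359·τ+3811/2906·τ²+-9241/8718·τ³=-33253/23248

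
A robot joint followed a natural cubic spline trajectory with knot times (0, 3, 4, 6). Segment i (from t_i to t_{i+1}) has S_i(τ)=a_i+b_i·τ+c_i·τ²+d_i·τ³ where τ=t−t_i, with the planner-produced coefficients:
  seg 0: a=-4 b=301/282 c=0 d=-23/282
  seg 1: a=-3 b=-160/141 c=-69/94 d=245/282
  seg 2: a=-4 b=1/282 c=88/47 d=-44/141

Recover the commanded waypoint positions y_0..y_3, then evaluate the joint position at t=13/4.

y_0=-4 y_1=-3 y_2=-4 y_3=1
S(13/4) = -19949/6016

y_0 = S_0(0) = a_0 = -4
y_1 = S_1(0) = a_1 = -3
y_2 = S_2(0) = a_2 = -4
y_3 = S_2(2) = 1
t_q=13/4 is in segment 1 (τ=1/4); S_1(τ)=-19949/6016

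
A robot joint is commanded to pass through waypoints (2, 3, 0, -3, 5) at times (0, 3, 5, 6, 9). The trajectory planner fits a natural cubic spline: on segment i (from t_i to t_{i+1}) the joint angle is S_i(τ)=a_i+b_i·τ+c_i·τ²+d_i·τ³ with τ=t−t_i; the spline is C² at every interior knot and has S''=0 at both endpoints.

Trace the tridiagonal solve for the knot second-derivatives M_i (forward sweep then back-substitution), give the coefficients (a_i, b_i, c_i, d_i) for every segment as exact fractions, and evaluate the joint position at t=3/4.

  seg 0: a=2 b=199/292 c=0 d=-305/7884
  seg 1: a=3 b=-53/146 c=-305/876 d=-193/1752
  seg 2: a=0 b=-674/219 c=-221/219 d=238/219
  seg 3: a=-3 b=-134/73 c=493/219 d=-493/1971
S(3/4) = 46623/18688

Δ: Δ0=1/3, Δ1=-3/2, Δ2=-3, Δ3=8/3
row 1: diag=10, rhs=-11; c'=1/5, d'=-11/10
row 2: denom=6−2·1/5=28/5; d'=(-9−2·-11/10)/(28/5)=-17/14
row 3: denom=8−1·5/28=219/28; d'=(34−1·-17/14)/(219/28)=986/219
back: M3=986/219
back: M2=-17/14−5/28·986/219=-442/219
back: M1=-11/10−1/5·-442/219=-305/438
M: M0=0, M1=-305/438, M2=-442/219, M3=986/219, M4=0
seg 0: a=2, c=M0/2=0, d=(M1−M0)/(6·3)=-305/7884, b=Δ0−h0·(2M0+M1)/6=199/292
seg 1: a=3, c=M1/2=-305/876, d=(M2−M1)/(6·2)=-193/1752, b=Δ1−h1·(2M1+M2)/6=-53/146
seg 2: a=0, c=M2/2=-221/219, d=(M3−M2)/(6·1)=238/219, b=Δ2−h2·(2M2+M3)/6=-674/219
seg 3: a=-3, c=M3/2=493/219, d=(M4−M3)/(6·3)=-493/1971, b=Δ3−h3·(2M3+M4)/6=-134/73
t_q=3/4 → seg 0, τ=3/4; S=2+199/292·τ+0·τ²+-305/7884·τ³=46623/18688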